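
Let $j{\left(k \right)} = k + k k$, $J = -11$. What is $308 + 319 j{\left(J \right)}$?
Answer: $35398$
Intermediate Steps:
$j{\left(k \right)} = k + k^{2}$
$308 + 319 j{\left(J \right)} = 308 + 319 \left(- 11 \left(1 - 11\right)\right) = 308 + 319 \left(\left(-11\right) \left(-10\right)\right) = 308 + 319 \cdot 110 = 308 + 35090 = 35398$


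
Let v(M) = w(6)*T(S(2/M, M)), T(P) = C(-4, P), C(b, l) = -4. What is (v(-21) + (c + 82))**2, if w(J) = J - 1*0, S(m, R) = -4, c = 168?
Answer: 51076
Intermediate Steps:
T(P) = -4
w(J) = J (w(J) = J + 0 = J)
v(M) = -24 (v(M) = 6*(-4) = -24)
(v(-21) + (c + 82))**2 = (-24 + (168 + 82))**2 = (-24 + 250)**2 = 226**2 = 51076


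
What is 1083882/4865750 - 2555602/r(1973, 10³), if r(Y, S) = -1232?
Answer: 444151991933/214093000 ≈ 2074.6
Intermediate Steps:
1083882/4865750 - 2555602/r(1973, 10³) = 1083882/4865750 - 2555602/(-1232) = 1083882*(1/4865750) - 2555602*(-1/1232) = 541941/2432875 + 182543/88 = 444151991933/214093000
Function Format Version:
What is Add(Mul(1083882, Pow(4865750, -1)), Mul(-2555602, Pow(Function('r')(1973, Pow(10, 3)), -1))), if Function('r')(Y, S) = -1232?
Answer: Rational(444151991933, 214093000) ≈ 2074.6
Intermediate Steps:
Add(Mul(1083882, Pow(4865750, -1)), Mul(-2555602, Pow(Function('r')(1973, Pow(10, 3)), -1))) = Add(Mul(1083882, Pow(4865750, -1)), Mul(-2555602, Pow(-1232, -1))) = Add(Mul(1083882, Rational(1, 4865750)), Mul(-2555602, Rational(-1, 1232))) = Add(Rational(541941, 2432875), Rational(182543, 88)) = Rational(444151991933, 214093000)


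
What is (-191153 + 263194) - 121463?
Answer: -49422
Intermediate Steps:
(-191153 + 263194) - 121463 = 72041 - 121463 = -49422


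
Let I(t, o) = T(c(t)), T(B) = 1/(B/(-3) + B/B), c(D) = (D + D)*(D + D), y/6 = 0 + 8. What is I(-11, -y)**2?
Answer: 9/231361 ≈ 3.8900e-5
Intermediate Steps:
y = 48 (y = 6*(0 + 8) = 6*8 = 48)
c(D) = 4*D**2 (c(D) = (2*D)*(2*D) = 4*D**2)
T(B) = 1/(1 - B/3) (T(B) = 1/(B*(-1/3) + 1) = 1/(-B/3 + 1) = 1/(1 - B/3))
I(t, o) = -3/(-3 + 4*t**2)
I(-11, -y)**2 = (-3/(-3 + 4*(-11)**2))**2 = (-3/(-3 + 4*121))**2 = (-3/(-3 + 484))**2 = (-3/481)**2 = 9/231361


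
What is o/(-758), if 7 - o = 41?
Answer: 17/379 ≈ 0.044855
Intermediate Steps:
o = -34 (o = 7 - 1*41 = 7 - 41 = -34)
o/(-758) = -34/(-758) = -34*(-1/758) = 17/379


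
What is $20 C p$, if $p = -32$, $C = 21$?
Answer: $-13440$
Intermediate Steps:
$20 C p = 20 \cdot 21 \left(-32\right) = 420 \left(-32\right) = -13440$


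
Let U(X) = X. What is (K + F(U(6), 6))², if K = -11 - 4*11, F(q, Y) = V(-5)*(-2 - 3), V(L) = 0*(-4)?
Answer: 3025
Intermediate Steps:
V(L) = 0
F(q, Y) = 0 (F(q, Y) = 0*(-2 - 3) = 0*(-5) = 0)
K = -55 (K = -11 - 44 = -55)
(K + F(U(6), 6))² = (-55 + 0)² = (-55)² = 3025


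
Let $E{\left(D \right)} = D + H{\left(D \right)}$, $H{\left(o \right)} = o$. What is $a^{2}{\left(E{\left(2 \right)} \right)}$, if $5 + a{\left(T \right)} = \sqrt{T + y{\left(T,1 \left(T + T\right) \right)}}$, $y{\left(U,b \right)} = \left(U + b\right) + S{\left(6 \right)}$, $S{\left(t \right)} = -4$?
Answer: $37 - 20 \sqrt{3} \approx 2.359$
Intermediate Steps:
$E{\left(D \right)} = 2 D$ ($E{\left(D \right)} = D + D = 2 D$)
$y{\left(U,b \right)} = -4 + U + b$ ($y{\left(U,b \right)} = \left(U + b\right) - 4 = -4 + U + b$)
$a{\left(T \right)} = -5 + \sqrt{-4 + 4 T}$ ($a{\left(T \right)} = -5 + \sqrt{T + \left(-4 + T + 1 \left(T + T\right)\right)} = -5 + \sqrt{T + \left(-4 + T + 1 \cdot 2 T\right)} = -5 + \sqrt{T + \left(-4 + T + 2 T\right)} = -5 + \sqrt{T + \left(-4 + 3 T\right)} = -5 + \sqrt{-4 + 4 T}$)
$a^{2}{\left(E{\left(2 \right)} \right)} = \left(-5 + 2 \sqrt{-1 + 2 \cdot 2}\right)^{2} = \left(-5 + 2 \sqrt{-1 + 4}\right)^{2} = \left(-5 + 2 \sqrt{3}\right)^{2}$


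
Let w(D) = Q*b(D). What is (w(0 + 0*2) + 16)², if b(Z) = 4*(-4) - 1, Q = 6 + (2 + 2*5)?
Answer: 84100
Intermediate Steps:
Q = 18 (Q = 6 + (2 + 10) = 6 + 12 = 18)
b(Z) = -17 (b(Z) = -16 - 1 = -17)
w(D) = -306 (w(D) = 18*(-17) = -306)
(w(0 + 0*2) + 16)² = (-306 + 16)² = (-290)² = 84100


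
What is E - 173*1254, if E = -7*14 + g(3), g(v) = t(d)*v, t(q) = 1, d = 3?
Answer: -217037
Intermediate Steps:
g(v) = v (g(v) = 1*v = v)
E = -95 (E = -7*14 + 3 = -98 + 3 = -95)
E - 173*1254 = -95 - 173*1254 = -95 - 216942 = -217037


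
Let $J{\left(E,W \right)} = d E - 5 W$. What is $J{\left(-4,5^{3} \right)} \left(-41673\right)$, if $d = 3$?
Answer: $26545701$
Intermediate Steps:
$J{\left(E,W \right)} = - 5 W + 3 E$ ($J{\left(E,W \right)} = 3 E - 5 W = - 5 W + 3 E$)
$J{\left(-4,5^{3} \right)} \left(-41673\right) = \left(- 5 \cdot 5^{3} + 3 \left(-4\right)\right) \left(-41673\right) = \left(\left(-5\right) 125 - 12\right) \left(-41673\right) = \left(-625 - 12\right) \left(-41673\right) = \left(-637\right) \left(-41673\right) = 26545701$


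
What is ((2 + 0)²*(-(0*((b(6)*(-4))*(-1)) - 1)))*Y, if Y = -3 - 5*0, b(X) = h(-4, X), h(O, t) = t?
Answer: -12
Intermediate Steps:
b(X) = X
Y = -3 (Y = -3 + 0 = -3)
((2 + 0)²*(-(0*((b(6)*(-4))*(-1)) - 1)))*Y = ((2 + 0)²*(-(0*((6*(-4))*(-1)) - 1)))*(-3) = (2²*(-(0*(-24*(-1)) - 1)))*(-3) = (4*(-(0*24 - 1)))*(-3) = (4*(-(0 - 1)))*(-3) = (4*(-1*(-1)))*(-3) = (4*1)*(-3) = 4*(-3) = -12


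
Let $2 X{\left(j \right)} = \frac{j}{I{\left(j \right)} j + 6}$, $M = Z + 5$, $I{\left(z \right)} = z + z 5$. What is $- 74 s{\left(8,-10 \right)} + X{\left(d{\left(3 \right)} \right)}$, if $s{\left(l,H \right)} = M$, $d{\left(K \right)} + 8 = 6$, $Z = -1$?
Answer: $- \frac{8881}{30} \approx -296.03$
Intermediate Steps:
$I{\left(z \right)} = 6 z$ ($I{\left(z \right)} = z + 5 z = 6 z$)
$d{\left(K \right)} = -2$ ($d{\left(K \right)} = -8 + 6 = -2$)
$M = 4$ ($M = -1 + 5 = 4$)
$s{\left(l,H \right)} = 4$
$X{\left(j \right)} = \frac{j}{2 \left(6 + 6 j^{2}\right)}$ ($X{\left(j \right)} = \frac{j \frac{1}{6 j j + 6}}{2} = \frac{j \frac{1}{6 j^{2} + 6}}{2} = \frac{j \frac{1}{6 + 6 j^{2}}}{2} = \frac{j}{2 \left(6 + 6 j^{2}\right)}$)
$- 74 s{\left(8,-10 \right)} + X{\left(d{\left(3 \right)} \right)} = \left(-74\right) 4 + \frac{1}{12} \left(-2\right) \frac{1}{1 + \left(-2\right)^{2}} = -296 + \frac{1}{12} \left(-2\right) \frac{1}{1 + 4} = -296 + \frac{1}{12} \left(-2\right) \frac{1}{5} = -296 - \frac{1}{30} = - \frac{8881}{30}$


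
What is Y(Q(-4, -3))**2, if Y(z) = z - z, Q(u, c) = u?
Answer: 0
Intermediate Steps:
Y(z) = 0
Y(Q(-4, -3))**2 = 0**2 = 0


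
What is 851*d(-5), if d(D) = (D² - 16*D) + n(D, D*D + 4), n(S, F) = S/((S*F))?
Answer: 2592146/29 ≈ 89384.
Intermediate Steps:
n(S, F) = 1/F (n(S, F) = S/((F*S)) = S*(1/(F*S)) = 1/F)
d(D) = D² + 1/(4 + D²) - 16*D (d(D) = (D² - 16*D) + 1/(D*D + 4) = (D² - 16*D) + 1/(D² + 4) = (D² - 16*D) + 1/(4 + D²) = D² + 1/(4 + D²) - 16*D)
851*d(-5) = 851*((1 - 5*(-16 - 5)*(4 + (-5)²))/(4 + (-5)²)) = 851*((1 - 5*(-21)*(4 + 25))/(4 + 25)) = 851*((1 - 5*(-21)*29)/29) = 851*((1 + 3045)/29) = 851*((1/29)*3046) = 851*(3046/29) = 2592146/29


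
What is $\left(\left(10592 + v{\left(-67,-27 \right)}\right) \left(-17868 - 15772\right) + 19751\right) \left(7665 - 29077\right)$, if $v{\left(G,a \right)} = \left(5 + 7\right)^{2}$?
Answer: $7732714456068$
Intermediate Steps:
$v{\left(G,a \right)} = 144$ ($v{\left(G,a \right)} = 12^{2} = 144$)
$\left(\left(10592 + v{\left(-67,-27 \right)}\right) \left(-17868 - 15772\right) + 19751\right) \left(7665 - 29077\right) = \left(\left(10592 + 144\right) \left(-17868 - 15772\right) + 19751\right) \left(7665 - 29077\right) = \left(10736 \left(-33640\right) + 19751\right) \left(-21412\right) = \left(-361159040 + 19751\right) \left(-21412\right) = \left(-361139289\right) \left(-21412\right) = 7732714456068$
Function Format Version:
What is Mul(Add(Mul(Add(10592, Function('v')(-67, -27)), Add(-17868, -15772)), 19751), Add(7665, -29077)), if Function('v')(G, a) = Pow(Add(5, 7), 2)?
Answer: 7732714456068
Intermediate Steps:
Function('v')(G, a) = 144 (Function('v')(G, a) = Pow(12, 2) = 144)
Mul(Add(Mul(Add(10592, Function('v')(-67, -27)), Add(-17868, -15772)), 19751), Add(7665, -29077)) = Mul(Add(Mul(Add(10592, 144), Add(-17868, -15772)), 19751), Add(7665, -29077)) = Mul(Add(Mul(10736, -33640), 19751), -21412) = Mul(Add(-361159040, 19751), -21412) = Mul(-361139289, -21412) = 7732714456068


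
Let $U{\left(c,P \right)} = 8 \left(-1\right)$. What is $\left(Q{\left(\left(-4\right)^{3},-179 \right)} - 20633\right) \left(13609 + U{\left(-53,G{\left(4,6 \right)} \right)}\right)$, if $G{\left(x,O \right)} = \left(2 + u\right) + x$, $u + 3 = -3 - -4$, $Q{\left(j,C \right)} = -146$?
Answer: $-282615179$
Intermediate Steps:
$u = -2$ ($u = -3 - -1 = -3 + \left(-3 + 4\right) = -3 + 1 = -2$)
$G{\left(x,O \right)} = x$ ($G{\left(x,O \right)} = \left(2 - 2\right) + x = 0 + x = x$)
$U{\left(c,P \right)} = -8$
$\left(Q{\left(\left(-4\right)^{3},-179 \right)} - 20633\right) \left(13609 + U{\left(-53,G{\left(4,6 \right)} \right)}\right) = \left(-146 - 20633\right) \left(13609 - 8\right) = \left(-20779\right) 13601 = -282615179$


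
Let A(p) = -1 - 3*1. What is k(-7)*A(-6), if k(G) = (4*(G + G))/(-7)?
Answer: -32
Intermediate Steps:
k(G) = -8*G/7 (k(G) = (4*(2*G))*(-⅐) = (8*G)*(-⅐) = -8*G/7)
A(p) = -4 (A(p) = -1 - 3 = -4)
k(-7)*A(-6) = -8/7*(-7)*(-4) = 8*(-4) = -32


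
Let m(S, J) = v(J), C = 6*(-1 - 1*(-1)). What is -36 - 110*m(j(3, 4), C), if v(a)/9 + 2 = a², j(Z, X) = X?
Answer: 1944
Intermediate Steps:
C = 0 (C = 6*(-1 + 1) = 6*0 = 0)
v(a) = -18 + 9*a²
m(S, J) = -18 + 9*J²
-36 - 110*m(j(3, 4), C) = -36 - 110*(-18 + 9*0²) = -36 - 110*(-18 + 9*0) = -36 - 110*(-18 + 0) = -36 - 110*(-18) = -36 + 1980 = 1944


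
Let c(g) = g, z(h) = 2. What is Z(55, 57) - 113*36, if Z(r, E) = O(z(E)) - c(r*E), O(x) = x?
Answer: -7201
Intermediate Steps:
Z(r, E) = 2 - E*r (Z(r, E) = 2 - r*E = 2 - E*r)
Z(55, 57) - 113*36 = (2 - 1*57*55) - 113*36 = (2 - 3135) - 1*4068 = -3133 - 4068 = -7201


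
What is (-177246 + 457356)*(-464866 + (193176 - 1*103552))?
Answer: -105109036620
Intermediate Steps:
(-177246 + 457356)*(-464866 + (193176 - 1*103552)) = 280110*(-464866 + (193176 - 103552)) = 280110*(-464866 + 89624) = 280110*(-375242) = -105109036620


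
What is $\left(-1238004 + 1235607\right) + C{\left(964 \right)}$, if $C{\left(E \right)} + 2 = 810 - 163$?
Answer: $-1752$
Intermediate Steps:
$C{\left(E \right)} = 645$ ($C{\left(E \right)} = -2 + \left(810 - 163\right) = -2 + 647 = 645$)
$\left(-1238004 + 1235607\right) + C{\left(964 \right)} = \left(-1238004 + 1235607\right) + 645 = -2397 + 645 = -1752$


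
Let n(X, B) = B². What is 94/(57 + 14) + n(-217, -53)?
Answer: 199533/71 ≈ 2810.3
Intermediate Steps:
94/(57 + 14) + n(-217, -53) = 94/(57 + 14) + (-53)² = 94/71 + 2809 = 199533/71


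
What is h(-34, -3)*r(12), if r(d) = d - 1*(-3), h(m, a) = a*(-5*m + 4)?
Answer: -7830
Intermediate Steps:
h(m, a) = a*(4 - 5*m)
r(d) = 3 + d (r(d) = d + 3 = 3 + d)
h(-34, -3)*r(12) = (-3*(4 - 5*(-34)))*(3 + 12) = -3*(4 + 170)*15 = -3*174*15 = -522*15 = -7830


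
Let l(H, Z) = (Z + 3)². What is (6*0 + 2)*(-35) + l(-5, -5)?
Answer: -66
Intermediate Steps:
l(H, Z) = (3 + Z)²
(6*0 + 2)*(-35) + l(-5, -5) = (6*0 + 2)*(-35) + (3 - 5)² = (0 + 2)*(-35) + (-2)² = 2*(-35) + 4 = -70 + 4 = -66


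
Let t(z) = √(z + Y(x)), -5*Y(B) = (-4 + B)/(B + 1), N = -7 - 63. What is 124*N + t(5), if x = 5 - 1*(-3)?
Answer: -8680 + √1105/15 ≈ -8677.8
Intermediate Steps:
N = -70
x = 8 (x = 5 + 3 = 8)
Y(B) = -(-4 + B)/(5*(1 + B)) (Y(B) = -(-4 + B)/(5*(B + 1)) = -(-4 + B)/(5*(1 + B)))
t(z) = √(-4/45 + z) (t(z) = √(z + (4 - 1*8)/(5*(1 + 8))) = √(z + (⅕)*(4 - 8)/9) = √(z + (⅕)*(⅑)*(-4)) = √(z - 4/45) = √(-4/45 + z))
124*N + t(5) = 124*(-70) + √(-20 + 225*5)/15 = -8680 + √(-20 + 1125)/15 = -8680 + √1105/15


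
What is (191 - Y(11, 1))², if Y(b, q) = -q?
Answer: 36864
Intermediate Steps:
(191 - Y(11, 1))² = (191 - (-1))² = (191 - 1*(-1))² = (191 + 1)² = 192² = 36864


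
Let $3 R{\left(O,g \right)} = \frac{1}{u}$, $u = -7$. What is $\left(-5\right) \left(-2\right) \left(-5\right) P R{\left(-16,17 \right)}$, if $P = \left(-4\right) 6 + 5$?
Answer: $- \frac{950}{21} \approx -45.238$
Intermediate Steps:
$R{\left(O,g \right)} = - \frac{1}{21}$ ($R{\left(O,g \right)} = \frac{1}{3 \left(-7\right)} = \frac{1}{3} \left(- \frac{1}{7}\right) = - \frac{1}{21}$)
$P = -19$ ($P = -24 + 5 = -19$)
$\left(-5\right) \left(-2\right) \left(-5\right) P R{\left(-16,17 \right)} = \left(-5\right) \left(-2\right) \left(-5\right) \left(-19\right) \left(- \frac{1}{21}\right) = 10 \left(-5\right) \left(-19\right) \left(- \frac{1}{21}\right) = \left(-50\right) \left(-19\right) \left(- \frac{1}{21}\right) = 950 \left(- \frac{1}{21}\right) = - \frac{950}{21}$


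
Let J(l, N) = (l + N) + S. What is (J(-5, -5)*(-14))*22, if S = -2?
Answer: 3696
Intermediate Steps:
J(l, N) = -2 + N + l (J(l, N) = (l + N) - 2 = (N + l) - 2 = -2 + N + l)
(J(-5, -5)*(-14))*22 = ((-2 - 5 - 5)*(-14))*22 = -12*(-14)*22 = 168*22 = 3696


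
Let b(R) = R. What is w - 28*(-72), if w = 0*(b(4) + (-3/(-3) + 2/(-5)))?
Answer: 2016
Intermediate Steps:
w = 0 (w = 0*(4 + (-3/(-3) + 2/(-5))) = 0*(4 + (-3*(-⅓) + 2*(-⅕))) = 0*(4 + (1 - ⅖)) = 0*(4 + ⅗) = 0*(23/5) = 0)
w - 28*(-72) = 0 - 28*(-72) = 0 + 2016 = 2016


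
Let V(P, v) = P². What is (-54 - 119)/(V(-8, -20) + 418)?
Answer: -173/482 ≈ -0.35892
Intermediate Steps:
(-54 - 119)/(V(-8, -20) + 418) = (-54 - 119)/((-8)² + 418) = -173/(64 + 418) = -173/482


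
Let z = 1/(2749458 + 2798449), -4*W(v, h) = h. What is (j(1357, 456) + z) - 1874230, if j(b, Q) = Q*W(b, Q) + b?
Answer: -10678927624298/5547907 ≈ -1.9249e+6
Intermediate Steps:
W(v, h) = -h/4
z = 1/5547907 ≈ 1.8025e-7
j(b, Q) = b - Q²/4 (j(b, Q) = Q*(-Q/4) + b = -Q²/4 + b = b - Q²/4)
(j(1357, 456) + z) - 1874230 = ((1357 - ¼*456²) + 1/5547907) - 1874230 = ((1357 - ¼*207936) + 1/5547907) - 1874230 = ((1357 - 51984) + 1/5547907) - 1874230 = (-50627 + 1/5547907) - 1874230 = -280873887688/5547907 - 1874230 = -10678927624298/5547907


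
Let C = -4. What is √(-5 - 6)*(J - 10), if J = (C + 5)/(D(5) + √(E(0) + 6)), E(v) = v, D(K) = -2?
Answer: I*√66/2 - 9*I*√11 ≈ -25.788*I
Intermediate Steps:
J = 1/(-2 + √6) (J = (-4 + 5)/(-2 + √(0 + 6)) = 1/(-2 + √6) ≈ 2.2247)
√(-5 - 6)*(J - 10) = √(-5 - 6)*((1 + √6/2) - 10) = √(-11)*(-9 + √6/2) = (I*√11)*(-9 + √6/2) = I*√11*(-9 + √6/2)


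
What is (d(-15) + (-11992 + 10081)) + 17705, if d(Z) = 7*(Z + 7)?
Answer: 15738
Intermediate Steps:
d(Z) = 49 + 7*Z (d(Z) = 7*(7 + Z) = 49 + 7*Z)
(d(-15) + (-11992 + 10081)) + 17705 = ((49 + 7*(-15)) + (-11992 + 10081)) + 17705 = ((49 - 105) - 1911) + 17705 = (-56 - 1911) + 17705 = -1967 + 17705 = 15738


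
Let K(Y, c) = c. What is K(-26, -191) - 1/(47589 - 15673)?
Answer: -6095957/31916 ≈ -191.00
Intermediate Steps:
K(-26, -191) - 1/(47589 - 15673) = -191 - 1/(47589 - 15673) = -191 - 1/31916 = -6095957/31916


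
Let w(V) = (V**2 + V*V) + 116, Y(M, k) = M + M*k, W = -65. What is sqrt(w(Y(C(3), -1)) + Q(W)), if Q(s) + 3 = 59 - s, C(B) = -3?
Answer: sqrt(237) ≈ 15.395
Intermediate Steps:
Q(s) = 56 - s (Q(s) = -3 + (59 - s) = 56 - s)
w(V) = 116 + 2*V**2 (w(V) = (V**2 + V**2) + 116 = 2*V**2 + 116 = 116 + 2*V**2)
sqrt(w(Y(C(3), -1)) + Q(W)) = sqrt((116 + 2*(-3*(1 - 1))**2) + (56 - 1*(-65))) = sqrt((116 + 2*(-3*0)**2) + (56 + 65)) = sqrt((116 + 2*0**2) + 121) = sqrt((116 + 2*0) + 121) = sqrt((116 + 0) + 121) = sqrt(116 + 121) = sqrt(237)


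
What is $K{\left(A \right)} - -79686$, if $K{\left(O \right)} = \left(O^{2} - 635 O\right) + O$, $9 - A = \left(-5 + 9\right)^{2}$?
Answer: $84173$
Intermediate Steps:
$A = -7$ ($A = 9 - \left(-5 + 9\right)^{2} = 9 - 4^{2} = 9 - 16 = -7$)
$K{\left(O \right)} = O^{2} - 634 O$
$K{\left(A \right)} - -79686 = - 7 \left(-634 - 7\right) - -79686 = \left(-7\right) \left(-641\right) + 79686 = 4487 + 79686 = 84173$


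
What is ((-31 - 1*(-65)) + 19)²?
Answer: 2809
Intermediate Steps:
((-31 - 1*(-65)) + 19)² = ((-31 + 65) + 19)² = (34 + 19)² = 53² = 2809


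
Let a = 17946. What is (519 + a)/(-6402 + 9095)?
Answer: 18465/2693 ≈ 6.8567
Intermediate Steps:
(519 + a)/(-6402 + 9095) = (519 + 17946)/(-6402 + 9095) = 18465/2693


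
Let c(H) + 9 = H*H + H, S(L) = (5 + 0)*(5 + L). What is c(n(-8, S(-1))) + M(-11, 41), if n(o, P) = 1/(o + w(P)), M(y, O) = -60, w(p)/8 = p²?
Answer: -703028423/10188864 ≈ -69.000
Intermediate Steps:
w(p) = 8*p²
S(L) = 25 + 5*L (S(L) = 5*(5 + L) = 25 + 5*L)
n(o, P) = 1/(o + 8*P²)
c(H) = -9 + H + H² (c(H) = -9 + (H*H + H) = -9 + (H² + H) = -9 + (H + H²) = -9 + H + H²)
c(n(-8, S(-1))) + M(-11, 41) = (-9 + 1/(-8 + 8*(25 + 5*(-1))²) + (1/(-8 + 8*(25 + 5*(-1))²))²) - 60 = (-9 + 1/(-8 + 8*(25 - 5)²) + (1/(-8 + 8*(25 - 5)²))²) - 60 = (-9 + 1/(-8 + 8*20²) + (1/(-8 + 8*20²))²) - 60 = (-9 + 1/(-8 + 8*400) + (1/(-8 + 8*400))²) - 60 = (-9 + 1/(-8 + 3200) + (1/(-8 + 3200))²) - 60 = (-9 + 1/3192 + (1/3192)²) - 60 = (-9 + 1/3192 + 1/10188864) - 60 = -91696583/10188864 - 60 = -703028423/10188864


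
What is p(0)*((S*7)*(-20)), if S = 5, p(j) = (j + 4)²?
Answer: -11200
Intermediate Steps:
p(j) = (4 + j)²
p(0)*((S*7)*(-20)) = (4 + 0)²*((5*7)*(-20)) = 4²*(35*(-20)) = 16*(-700) = -11200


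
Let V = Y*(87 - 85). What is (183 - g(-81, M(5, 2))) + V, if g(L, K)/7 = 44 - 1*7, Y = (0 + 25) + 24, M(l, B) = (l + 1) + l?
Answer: 22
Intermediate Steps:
M(l, B) = 1 + 2*l (M(l, B) = (1 + l) + l = 1 + 2*l)
Y = 49 (Y = 25 + 24 = 49)
g(L, K) = 259 (g(L, K) = 7*(44 - 1*7) = 7*(44 - 7) = 7*37 = 259)
V = 98 (V = 49*(87 - 85) = 49*2 = 98)
(183 - g(-81, M(5, 2))) + V = (183 - 1*259) + 98 = (183 - 259) + 98 = -76 + 98 = 22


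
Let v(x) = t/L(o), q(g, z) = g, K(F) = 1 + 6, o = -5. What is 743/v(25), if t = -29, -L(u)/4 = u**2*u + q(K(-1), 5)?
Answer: -350696/29 ≈ -12093.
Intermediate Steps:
K(F) = 7
L(u) = -28 - 4*u**3 (L(u) = -4*(u**2*u + 7) = -4*(u**3 + 7) = -4*(7 + u**3) = -28 - 4*u**3)
v(x) = -29/472 (v(x) = -29/(-28 - 4*(-5)**3) = -29/(-28 - 4*(-125)) = -29/(-28 + 500) = -29/472)
743/v(25) = 743/(-29/472) = 743*(-472/29) = -350696/29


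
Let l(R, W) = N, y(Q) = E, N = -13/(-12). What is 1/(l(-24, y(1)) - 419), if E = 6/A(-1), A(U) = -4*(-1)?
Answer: -12/5015 ≈ -0.0023928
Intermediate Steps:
A(U) = 4
E = 3/2 (E = 6/4 = 6*(¼) = 3/2 ≈ 1.5000)
N = 13/12 (N = -13*(-1/12) = 13/12 ≈ 1.0833)
y(Q) = 3/2
l(R, W) = 13/12
1/(l(-24, y(1)) - 419) = 1/(13/12 - 419) = 1/(-5015/12) = -12/5015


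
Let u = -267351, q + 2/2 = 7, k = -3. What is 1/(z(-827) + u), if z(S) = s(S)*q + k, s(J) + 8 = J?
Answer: -1/272364 ≈ -3.6716e-6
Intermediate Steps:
q = 6 (q = -1 + 7 = 6)
s(J) = -8 + J
z(S) = -51 + 6*S (z(S) = (-8 + S)*6 - 3 = (-48 + 6*S) - 3 = -51 + 6*S)
1/(z(-827) + u) = 1/((-51 + 6*(-827)) - 267351) = 1/((-51 - 4962) - 267351) = 1/(-5013 - 267351) = 1/(-272364) = -1/272364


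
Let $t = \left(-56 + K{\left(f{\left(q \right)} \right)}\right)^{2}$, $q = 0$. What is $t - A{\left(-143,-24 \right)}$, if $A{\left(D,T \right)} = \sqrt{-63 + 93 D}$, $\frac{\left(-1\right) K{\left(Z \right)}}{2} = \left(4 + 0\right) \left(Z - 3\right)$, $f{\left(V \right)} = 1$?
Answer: $1600 - i \sqrt{13362} \approx 1600.0 - 115.59 i$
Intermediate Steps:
$K{\left(Z \right)} = 24 - 8 Z$ ($K{\left(Z \right)} = - 2 \left(4 + 0\right) \left(Z - 3\right) = - 2 \cdot 4 \left(-3 + Z\right) = - 2 \left(-12 + 4 Z\right) = 24 - 8 Z$)
$t = 1600$ ($t = \left(-56 + \left(24 - 8\right)\right)^{2} = \left(-56 + 16\right)^{2} = \left(-40\right)^{2} = 1600$)
$t - A{\left(-143,-24 \right)} = 1600 - \sqrt{-63 + 93 \left(-143\right)} = 1600 - \sqrt{-63 - 13299} = 1600 - \sqrt{-13362} = 1600 - i \sqrt{13362}$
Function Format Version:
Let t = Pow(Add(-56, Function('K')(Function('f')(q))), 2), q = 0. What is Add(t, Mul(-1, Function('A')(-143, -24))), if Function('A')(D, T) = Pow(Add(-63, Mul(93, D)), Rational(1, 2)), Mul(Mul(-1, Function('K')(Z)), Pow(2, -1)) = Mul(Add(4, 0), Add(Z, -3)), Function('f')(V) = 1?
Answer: Add(1600, Mul(-1, I, Pow(13362, Rational(1, 2)))) ≈ Add(1600.0, Mul(-115.59, I))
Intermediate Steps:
Function('K')(Z) = Add(24, Mul(-8, Z)) (Function('K')(Z) = Mul(-2, Mul(Add(4, 0), Add(Z, -3))) = Mul(-2, Mul(4, Add(-3, Z))) = Mul(-2, Add(-12, Mul(4, Z))) = Add(24, Mul(-8, Z)))
t = 1600 (t = Pow(Add(-56, Add(24, Mul(-8, 1))), 2) = Pow(Add(-56, Add(24, -8)), 2) = Pow(Add(-56, 16), 2) = Pow(-40, 2) = 1600)
Add(t, Mul(-1, Function('A')(-143, -24))) = Add(1600, Mul(-1, Pow(Add(-63, Mul(93, -143)), Rational(1, 2)))) = Add(1600, Mul(-1, Pow(Add(-63, -13299), Rational(1, 2)))) = Add(1600, Mul(-1, Pow(-13362, Rational(1, 2)))) = Add(1600, Mul(-1, Mul(I, Pow(13362, Rational(1, 2))))) = Add(1600, Mul(-1, I, Pow(13362, Rational(1, 2))))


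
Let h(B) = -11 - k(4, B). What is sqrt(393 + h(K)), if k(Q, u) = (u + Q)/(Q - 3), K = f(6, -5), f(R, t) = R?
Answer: 2*sqrt(93) ≈ 19.287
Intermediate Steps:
K = 6
k(Q, u) = (Q + u)/(-3 + Q)
h(B) = -15 - B (h(B) = -11 - (4 + B)/(-3 + 4) = -11 - (4 + B)/1 = -11 - (4 + B) = -11 + (-4 - B) = -15 - B)
sqrt(393 + h(K)) = sqrt(393 + (-15 - 1*6)) = sqrt(393 + (-15 - 6)) = sqrt(393 - 21) = sqrt(372) = 2*sqrt(93)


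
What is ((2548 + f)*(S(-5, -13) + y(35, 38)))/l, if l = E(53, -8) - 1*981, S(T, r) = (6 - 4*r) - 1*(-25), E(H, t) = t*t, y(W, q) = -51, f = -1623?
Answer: -29600/917 ≈ -32.279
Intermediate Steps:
E(H, t) = t²
S(T, r) = 31 - 4*r (S(T, r) = (6 - 4*r) + 25 = 31 - 4*r)
l = -917 (l = (-8)² - 1*981 = 64 - 981 = -917)
((2548 + f)*(S(-5, -13) + y(35, 38)))/l = ((2548 - 1623)*((31 - 4*(-13)) - 51))/(-917) = (925*((31 + 52) - 51))*(-1/917) = (925*(83 - 51))*(-1/917) = (925*32)*(-1/917) = 29600*(-1/917) = -29600/917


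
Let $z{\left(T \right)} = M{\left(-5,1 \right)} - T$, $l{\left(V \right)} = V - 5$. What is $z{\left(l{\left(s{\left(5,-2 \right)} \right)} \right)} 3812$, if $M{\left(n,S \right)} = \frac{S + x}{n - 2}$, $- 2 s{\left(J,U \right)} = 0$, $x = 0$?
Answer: $\frac{129608}{7} \approx 18515.0$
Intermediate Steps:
$s{\left(J,U \right)} = 0$ ($s{\left(J,U \right)} = \left(- \frac{1}{2}\right) 0 = 0$)
$M{\left(n,S \right)} = \frac{S}{-2 + n}$ ($M{\left(n,S \right)} = \frac{S + 0}{n - 2} = \frac{S}{-2 + n}$)
$l{\left(V \right)} = -5 + V$
$z{\left(T \right)} = - \frac{1}{7} - T$ ($z{\left(T \right)} = 1 \frac{1}{-2 - 5} - T = 1 \frac{1}{-7} - T = 1 \left(- \frac{1}{7}\right) - T = - \frac{1}{7} - T$)
$z{\left(l{\left(s{\left(5,-2 \right)} \right)} \right)} 3812 = \left(- \frac{1}{7} - \left(-5 + 0\right)\right) 3812 = \left(- \frac{1}{7} - -5\right) 3812 = \left(- \frac{1}{7} + 5\right) 3812 = \frac{34}{7} \cdot 3812 = \frac{129608}{7}$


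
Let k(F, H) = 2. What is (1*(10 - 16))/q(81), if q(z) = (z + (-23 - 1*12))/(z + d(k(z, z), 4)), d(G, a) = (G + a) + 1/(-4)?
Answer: -1041/92 ≈ -11.315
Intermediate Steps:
d(G, a) = -1/4 + G + a (d(G, a) = (G + a) - 1/4 = -1/4 + G + a)
q(z) = (-35 + z)/(23/4 + z) (q(z) = (z + (-23 - 1*12))/(z + (-1/4 + 2 + 4)) = (z + (-23 - 12))/(z + 23/4) = (z - 35)/(23/4 + z) = (-35 + z)/(23/4 + z))
(1*(10 - 16))/q(81) = (1*(10 - 16))/((4*(-35 + 81)/(23 + 4*81))) = (1*(-6))/((4*46/(23 + 324))) = -6/(4*46/347) = -6/(4*(1/347)*46) = -6/184/347 = -6*347/184 = -1041/92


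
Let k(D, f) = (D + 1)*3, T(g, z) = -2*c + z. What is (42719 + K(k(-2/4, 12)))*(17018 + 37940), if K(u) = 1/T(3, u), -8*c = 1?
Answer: 16434475446/7 ≈ 2.3478e+9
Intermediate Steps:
c = -1/8 (c = -1/8*1 = -1/8 ≈ -0.12500)
T(g, z) = 1/4 + z (T(g, z) = -2*(-1/8) + z = 1/4 + z)
k(D, f) = 3 + 3*D (k(D, f) = (1 + D)*3 = 3 + 3*D)
K(u) = 1/(1/4 + u)
(42719 + K(k(-2/4, 12)))*(17018 + 37940) = (42719 + 4/(1 + 4*(3 + 3*(-2/4))))*(17018 + 37940) = (42719 + 4/(1 + 4*(3 + 3*(-2*1/4))))*54958 = (42719 + 4/(1 + 4*(3 + 3*(-1/2))))*54958 = (42719 + 4/(1 + 4*(3 - 3/2)))*54958 = (42719 + 4/(1 + 4*(3/2)))*54958 = (42719 + 4/(1 + 6))*54958 = (42719 + 4/7)*54958 = (299037/7)*54958 = 16434475446/7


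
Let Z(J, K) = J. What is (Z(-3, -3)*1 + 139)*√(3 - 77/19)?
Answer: 272*I*√95/19 ≈ 139.53*I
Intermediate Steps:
(Z(-3, -3)*1 + 139)*√(3 - 77/19) = (-3*1 + 139)*√(3 - 77/19) = (-3 + 139)*√(3 - 77*1/19) = 136*√(3 - 77/19) = 136*√(-20/19) = 136*(2*I*√95/19) = 272*I*√95/19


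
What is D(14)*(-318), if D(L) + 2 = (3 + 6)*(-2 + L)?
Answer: -33708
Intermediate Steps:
D(L) = -20 + 9*L (D(L) = -2 + (3 + 6)*(-2 + L) = -2 + 9*(-2 + L) = -2 + (-18 + 9*L) = -20 + 9*L)
D(14)*(-318) = (-20 + 9*14)*(-318) = (-20 + 126)*(-318) = 106*(-318) = -33708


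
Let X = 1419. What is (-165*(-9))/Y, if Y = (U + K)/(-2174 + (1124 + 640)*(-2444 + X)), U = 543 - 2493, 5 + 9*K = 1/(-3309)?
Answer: 40029489220545/29044748 ≈ 1.3782e+6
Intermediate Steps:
K = -16546/29781 (K = -5/9 + (1/9)/(-3309) = -5/9 + (1/9)*(-1/3309) = -5/9 - 1/29781 = -16546/29781 ≈ -0.55559)
U = -1950
Y = 29044748/26955884997 (Y = (-1950 - 16546/29781)/(-2174 + (1124 + 640)*(-2444 + 1419)) = -58089496/(29781*(-2174 + 1764*(-1025))) = -58089496/(29781*(-2174 - 1808100)) = -58089496/29781/(-1810274) = -58089496/29781*(-1/1810274) = 29044748/26955884997 ≈ 0.0010775)
(-165*(-9))/Y = (-165*(-9))/(29044748/26955884997) = 1485*(26955884997/29044748) = 40029489220545/29044748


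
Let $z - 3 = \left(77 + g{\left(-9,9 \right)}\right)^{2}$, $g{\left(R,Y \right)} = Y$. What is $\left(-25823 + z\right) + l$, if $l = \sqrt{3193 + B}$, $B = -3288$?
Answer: $-18424 + i \sqrt{95} \approx -18424.0 + 9.7468 i$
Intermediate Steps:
$z = 7399$ ($z = 3 + \left(77 + 9\right)^{2} = 3 + 86^{2} = 3 + 7396 = 7399$)
$l = i \sqrt{95}$ ($l = \sqrt{3193 - 3288} = \sqrt{-95} = i \sqrt{95} \approx 9.7468 i$)
$\left(-25823 + z\right) + l = \left(-25823 + 7399\right) + i \sqrt{95} = -18424 + i \sqrt{95}$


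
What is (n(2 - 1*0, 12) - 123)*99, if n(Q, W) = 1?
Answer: -12078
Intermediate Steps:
(n(2 - 1*0, 12) - 123)*99 = (1 - 123)*99 = -122*99 = -12078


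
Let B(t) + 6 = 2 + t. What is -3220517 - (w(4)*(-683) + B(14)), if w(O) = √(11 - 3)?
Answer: -3220527 + 1366*√2 ≈ -3.2186e+6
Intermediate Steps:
B(t) = -4 + t (B(t) = -6 + (2 + t) = -4 + t)
w(O) = 2*√2 (w(O) = √8 = 2*√2)
-3220517 - (w(4)*(-683) + B(14)) = -3220517 - ((2*√2)*(-683) + (-4 + 14)) = -3220517 - (-1366*√2 + 10) = -3220517 - (10 - 1366*√2) = -3220517 + (-10 + 1366*√2) = -3220527 + 1366*√2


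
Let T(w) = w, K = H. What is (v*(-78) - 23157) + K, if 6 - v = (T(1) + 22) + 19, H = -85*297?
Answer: -45594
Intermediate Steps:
H = -25245
K = -25245
v = -36 (v = 6 - ((1 + 22) + 19) = 6 - (23 + 19) = 6 - 1*42 = 6 - 42 = -36)
(v*(-78) - 23157) + K = (-36*(-78) - 23157) - 25245 = (2808 - 23157) - 25245 = -20349 - 25245 = -45594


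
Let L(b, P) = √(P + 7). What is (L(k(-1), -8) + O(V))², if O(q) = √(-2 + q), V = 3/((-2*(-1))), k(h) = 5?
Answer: -3/2 - √2 ≈ -2.9142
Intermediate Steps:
L(b, P) = √(7 + P)
V = 3/2 ≈ 1.5000
(L(k(-1), -8) + O(V))² = (√(7 - 8) + √(-2 + 3/2))² = (√(-1) + √(-½))² = (I + I*√2/2)²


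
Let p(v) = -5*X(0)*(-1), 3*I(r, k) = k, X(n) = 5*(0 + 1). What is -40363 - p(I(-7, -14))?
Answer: -40388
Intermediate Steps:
X(n) = 5 (X(n) = 5*1 = 5)
I(r, k) = k/3
p(v) = 25 (p(v) = -5*5*(-1) = -25*(-1) = 25)
-40363 - p(I(-7, -14)) = -40363 - 1*25 = -40363 - 25 = -40388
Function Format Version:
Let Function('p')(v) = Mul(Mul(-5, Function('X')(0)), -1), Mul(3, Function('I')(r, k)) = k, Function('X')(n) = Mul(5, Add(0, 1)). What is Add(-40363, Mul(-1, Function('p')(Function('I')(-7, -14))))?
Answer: -40388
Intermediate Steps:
Function('X')(n) = 5 (Function('X')(n) = Mul(5, 1) = 5)
Function('I')(r, k) = Mul(Rational(1, 3), k)
Function('p')(v) = 25 (Function('p')(v) = Mul(Mul(-5, 5), -1) = Mul(-25, -1) = 25)
Add(-40363, Mul(-1, Function('p')(Function('I')(-7, -14)))) = Add(-40363, Mul(-1, 25)) = Add(-40363, -25) = -40388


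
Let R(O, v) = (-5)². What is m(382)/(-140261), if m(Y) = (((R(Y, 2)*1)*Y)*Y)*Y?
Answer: -1393574200/140261 ≈ -9935.6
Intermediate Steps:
R(O, v) = 25
m(Y) = 25*Y³ (m(Y) = (((25*1)*Y)*Y)*Y = ((25*Y)*Y)*Y = (25*Y²)*Y = 25*Y³)
m(382)/(-140261) = (25*382³)/(-140261) = (25*55742968)*(-1/140261) = 1393574200*(-1/140261) = -1393574200/140261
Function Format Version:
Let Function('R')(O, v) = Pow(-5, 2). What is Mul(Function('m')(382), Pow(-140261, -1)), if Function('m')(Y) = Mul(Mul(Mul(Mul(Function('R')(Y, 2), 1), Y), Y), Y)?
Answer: Rational(-1393574200, 140261) ≈ -9935.6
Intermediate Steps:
Function('R')(O, v) = 25
Function('m')(Y) = Mul(25, Pow(Y, 3)) (Function('m')(Y) = Mul(Mul(Mul(Mul(25, 1), Y), Y), Y) = Mul(Mul(Mul(25, Y), Y), Y) = Mul(Mul(25, Pow(Y, 2)), Y) = Mul(25, Pow(Y, 3)))
Mul(Function('m')(382), Pow(-140261, -1)) = Mul(Mul(25, Pow(382, 3)), Pow(-140261, -1)) = Mul(Mul(25, 55742968), Rational(-1, 140261)) = Mul(1393574200, Rational(-1, 140261)) = Rational(-1393574200, 140261)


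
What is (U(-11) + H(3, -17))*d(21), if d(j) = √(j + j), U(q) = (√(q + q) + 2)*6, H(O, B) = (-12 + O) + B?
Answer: -14*√42 + 12*I*√231 ≈ -90.73 + 182.38*I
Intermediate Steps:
H(O, B) = -12 + B + O
U(q) = 12 + 6*√2*√q (U(q) = (√(2*q) + 2)*6 = (√2*√q + 2)*6 = (2 + √2*√q)*6 = 12 + 6*√2*√q)
d(j) = √2*√j (d(j) = √(2*j) = √2*√j)
(U(-11) + H(3, -17))*d(21) = ((12 + 6*√2*√(-11)) + (-12 - 17 + 3))*(√2*√21) = ((12 + 6*√2*(I*√11)) - 26)*√42 = ((12 + 6*I*√22) - 26)*√42 = (-14 + 6*I*√22)*√42 = √42*(-14 + 6*I*√22)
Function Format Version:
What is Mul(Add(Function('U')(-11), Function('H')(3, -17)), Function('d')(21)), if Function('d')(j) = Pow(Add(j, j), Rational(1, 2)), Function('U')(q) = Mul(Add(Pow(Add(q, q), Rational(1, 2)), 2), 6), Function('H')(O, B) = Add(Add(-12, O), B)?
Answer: Add(Mul(-14, Pow(42, Rational(1, 2))), Mul(12, I, Pow(231, Rational(1, 2)))) ≈ Add(-90.730, Mul(182.38, I))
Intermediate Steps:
Function('H')(O, B) = Add(-12, B, O)
Function('U')(q) = Add(12, Mul(6, Pow(2, Rational(1, 2)), Pow(q, Rational(1, 2)))) (Function('U')(q) = Mul(Add(Pow(Mul(2, q), Rational(1, 2)), 2), 6) = Mul(Add(Mul(Pow(2, Rational(1, 2)), Pow(q, Rational(1, 2))), 2), 6) = Mul(Add(2, Mul(Pow(2, Rational(1, 2)), Pow(q, Rational(1, 2)))), 6) = Add(12, Mul(6, Pow(2, Rational(1, 2)), Pow(q, Rational(1, 2)))))
Function('d')(j) = Mul(Pow(2, Rational(1, 2)), Pow(j, Rational(1, 2))) (Function('d')(j) = Pow(Mul(2, j), Rational(1, 2)) = Mul(Pow(2, Rational(1, 2)), Pow(j, Rational(1, 2))))
Mul(Add(Function('U')(-11), Function('H')(3, -17)), Function('d')(21)) = Mul(Add(Add(12, Mul(6, Pow(2, Rational(1, 2)), Pow(-11, Rational(1, 2)))), Add(-12, -17, 3)), Mul(Pow(2, Rational(1, 2)), Pow(21, Rational(1, 2)))) = Mul(Add(Add(12, Mul(6, Pow(2, Rational(1, 2)), Mul(I, Pow(11, Rational(1, 2))))), -26), Pow(42, Rational(1, 2))) = Mul(Add(Add(12, Mul(6, I, Pow(22, Rational(1, 2)))), -26), Pow(42, Rational(1, 2))) = Mul(Add(-14, Mul(6, I, Pow(22, Rational(1, 2)))), Pow(42, Rational(1, 2))) = Mul(Pow(42, Rational(1, 2)), Add(-14, Mul(6, I, Pow(22, Rational(1, 2)))))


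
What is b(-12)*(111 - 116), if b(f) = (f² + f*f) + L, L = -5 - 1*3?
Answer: -1400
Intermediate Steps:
L = -8 (L = -5 - 3 = -8)
b(f) = -8 + 2*f² (b(f) = (f² + f*f) - 8 = (f² + f²) - 8 = 2*f² - 8 = -8 + 2*f²)
b(-12)*(111 - 116) = (-8 + 2*(-12)²)*(111 - 116) = (-8 + 2*144)*(-5) = (-8 + 288)*(-5) = 280*(-5) = -1400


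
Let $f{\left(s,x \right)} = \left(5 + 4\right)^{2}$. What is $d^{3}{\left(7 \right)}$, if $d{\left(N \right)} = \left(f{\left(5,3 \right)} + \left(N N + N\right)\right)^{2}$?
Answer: $6611856250609$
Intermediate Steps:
$f{\left(s,x \right)} = 81$ ($f{\left(s,x \right)} = 9^{2} = 81$)
$d{\left(N \right)} = \left(81 + N + N^{2}\right)^{2}$ ($d{\left(N \right)} = \left(81 + \left(N N + N\right)\right)^{2} = \left(81 + \left(N^{2} + N\right)\right)^{2} = \left(81 + \left(N + N^{2}\right)\right)^{2} = \left(81 + N + N^{2}\right)^{2}$)
$d^{3}{\left(7 \right)} = \left(\left(81 + 7 + 7^{2}\right)^{2}\right)^{3} = \left(\left(81 + 7 + 49\right)^{2}\right)^{3} = \left(137^{2}\right)^{3} = 18769^{3} = 6611856250609$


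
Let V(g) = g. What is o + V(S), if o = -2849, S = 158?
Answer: -2691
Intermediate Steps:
o + V(S) = -2849 + 158 = -2691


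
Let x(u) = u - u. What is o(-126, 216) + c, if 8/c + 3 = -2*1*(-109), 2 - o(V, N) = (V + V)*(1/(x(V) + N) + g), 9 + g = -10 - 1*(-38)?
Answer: 6180653/1290 ≈ 4791.2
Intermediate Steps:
x(u) = 0
g = 19 (g = -9 + (-10 - 1*(-38)) = -9 + (-10 + 38) = -9 + 28 = 19)
o(V, N) = 2 - 2*V*(19 + 1/N) (o(V, N) = 2 - (V + V)*(1/(0 + N) + 19) = 2 - 2*V*(1/N + 19) = 2 - 2*V*(19 + 1/N))
c = 8/215 (c = 8/(-3 - 2*1*(-109)) = 8/(-3 - 2*(-109)) = 8/(-3 + 218) = 8/215 ≈ 0.037209)
o(-126, 216) + c = (2 - 38*(-126) - 2*(-126)/216) + 8/215 = (2 + 4788 - 2*(-126)*1/216) + 8/215 = (2 + 4788 + 7/6) + 8/215 = 28747/6 + 8/215 = 6180653/1290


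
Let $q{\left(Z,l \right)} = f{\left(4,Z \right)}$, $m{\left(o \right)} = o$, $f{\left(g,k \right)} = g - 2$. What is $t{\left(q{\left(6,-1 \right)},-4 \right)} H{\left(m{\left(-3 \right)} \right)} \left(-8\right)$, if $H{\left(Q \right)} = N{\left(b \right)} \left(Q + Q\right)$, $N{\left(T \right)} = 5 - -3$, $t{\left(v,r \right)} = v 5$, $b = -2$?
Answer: $3840$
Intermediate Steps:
$f{\left(g,k \right)} = -2 + g$ ($f{\left(g,k \right)} = g - 2 = -2 + g$)
$q{\left(Z,l \right)} = 2$ ($q{\left(Z,l \right)} = -2 + 4 = 2$)
$t{\left(v,r \right)} = 5 v$
$N{\left(T \right)} = 8$ ($N{\left(T \right)} = 5 + 3 = 8$)
$H{\left(Q \right)} = 16 Q$ ($H{\left(Q \right)} = 8 \left(Q + Q\right) = 8 \cdot 2 Q = 16 Q$)
$t{\left(q{\left(6,-1 \right)},-4 \right)} H{\left(m{\left(-3 \right)} \right)} \left(-8\right) = 5 \cdot 2 \cdot 16 \left(-3\right) \left(-8\right) = 10 \left(-48\right) \left(-8\right) = \left(-480\right) \left(-8\right) = 3840$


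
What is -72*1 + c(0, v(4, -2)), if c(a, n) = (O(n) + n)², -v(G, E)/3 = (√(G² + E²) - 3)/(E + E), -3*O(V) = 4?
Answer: -6899/144 - 43*√5/4 ≈ -71.948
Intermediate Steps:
O(V) = -4/3 (O(V) = -⅓*4 = -4/3)
v(G, E) = -3*(-3 + √(E² + G²))/(2*E) (v(G, E) = -3*(√(G² + E²) - 3)/(E + E) = -3*(√(E² + G²) - 3)/(2*E) = -3*(-3 + √(E² + G²))*1/(2*E) = -3*(-3 + √(E² + G²))/(2*E))
c(a, n) = (-4/3 + n)²
-72*1 + c(0, v(4, -2)) = -72*1 + (-4 + 3*((3/2)*(3 - √((-2)² + 4²))/(-2)))²/9 = -72 + (-4 + 3*((3/2)*(-½)*(3 - √(4 + 16))))²/9 = -72 + (-4 + 3*((3/2)*(-½)*(3 - √20)))²/9 = -72 + (-4 + 3*((3/2)*(-½)*(3 - 2*√5)))²/9 = -72 + (-4 + 3*(-9/4 + 3*√5/2))²/9 = -72 + (-4 + (-27/4 + 9*√5/2))²/9 = -72 + (-43/4 + 9*√5/2)²/9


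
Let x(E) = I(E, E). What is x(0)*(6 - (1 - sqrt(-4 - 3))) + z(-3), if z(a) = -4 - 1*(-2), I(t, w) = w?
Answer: -2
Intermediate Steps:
z(a) = -2 (z(a) = -4 + 2 = -2)
x(E) = E
x(0)*(6 - (1 - sqrt(-4 - 3))) + z(-3) = 0*(6 - (1 - sqrt(-4 - 3))) - 2 = 0*(6 - (1 - sqrt(-7))) - 2 = 0*(6 - (1 - I*sqrt(7))) - 2 = 0*(6 + (-1 + I*sqrt(7))) - 2 = 0*(5 + I*sqrt(7)) - 2 = 0 - 2 = -2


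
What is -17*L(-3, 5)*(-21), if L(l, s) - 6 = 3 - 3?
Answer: 2142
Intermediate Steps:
L(l, s) = 6 (L(l, s) = 6 + (3 - 3) = 6 + 0 = 6)
-17*L(-3, 5)*(-21) = -17*6*(-21) = -102*(-21) = 2142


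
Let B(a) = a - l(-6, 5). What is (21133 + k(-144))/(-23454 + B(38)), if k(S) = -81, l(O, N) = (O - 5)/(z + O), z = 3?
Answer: -63156/70259 ≈ -0.89890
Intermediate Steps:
l(O, N) = (-5 + O)/(3 + O) (l(O, N) = (O - 5)/(3 + O) = (-5 + O)/(3 + O))
B(a) = -11/3 + a (B(a) = a - (-5 - 6)/(3 - 6) = a - (-11)/(-3) = a - (-1)*(-11)/3 = a - 1*11/3 = a - 11/3 = -11/3 + a)
(21133 + k(-144))/(-23454 + B(38)) = (21133 - 81)/(-23454 + (-11/3 + 38)) = 21052/(-23454 + 103/3) = 21052/(-70259/3) = 21052*(-3/70259) = -63156/70259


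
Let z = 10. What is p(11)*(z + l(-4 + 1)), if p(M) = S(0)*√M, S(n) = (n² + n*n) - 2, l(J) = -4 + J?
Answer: -6*√11 ≈ -19.900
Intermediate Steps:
S(n) = -2 + 2*n² (S(n) = (n² + n²) - 2 = 2*n² - 2 = -2 + 2*n²)
p(M) = -2*√M (p(M) = (-2 + 2*0²)*√M = (-2 + 2*0)*√M = (-2 + 0)*√M = -2*√M)
p(11)*(z + l(-4 + 1)) = (-2*√11)*(10 + (-4 + (-4 + 1))) = (-2*√11)*(10 + (-4 - 3)) = (-2*√11)*(10 - 7) = -2*√11*3 = -6*√11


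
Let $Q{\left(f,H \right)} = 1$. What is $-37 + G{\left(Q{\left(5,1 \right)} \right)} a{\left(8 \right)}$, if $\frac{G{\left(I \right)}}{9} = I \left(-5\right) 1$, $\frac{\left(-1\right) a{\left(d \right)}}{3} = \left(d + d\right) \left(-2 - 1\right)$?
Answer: $-6517$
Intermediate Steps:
$a{\left(d \right)} = 18 d$ ($a{\left(d \right)} = - 3 \left(d + d\right) \left(-2 - 1\right) = - 3 \cdot 2 d \left(-3\right) = - 3 \left(- 6 d\right) = 18 d$)
$G{\left(I \right)} = - 45 I$ ($G{\left(I \right)} = 9 I \left(-5\right) 1 = 9 - 5 I 1 = 9 \left(- 5 I\right) = - 45 I$)
$-37 + G{\left(Q{\left(5,1 \right)} \right)} a{\left(8 \right)} = -37 + \left(-45\right) 1 \cdot 18 \cdot 8 = -37 - 6480 = -6517$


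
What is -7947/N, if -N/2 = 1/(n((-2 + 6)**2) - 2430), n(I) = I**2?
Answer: -8638389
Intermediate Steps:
N = 1/1087 (N = -2/(((-2 + 6)**2)**2 - 2430) = -2/((4**2)**2 - 2430) = -2/(16**2 - 2430) = -2/(256 - 2430) = -2/(-2174) = -2*(-1/2174) = 1/1087 ≈ 0.00091996)
-7947/N = -7947/1/1087 = -7947*1087 = -8638389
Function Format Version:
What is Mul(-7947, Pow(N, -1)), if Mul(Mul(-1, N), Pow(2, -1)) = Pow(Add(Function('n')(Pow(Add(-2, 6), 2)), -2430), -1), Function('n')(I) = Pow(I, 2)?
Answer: -8638389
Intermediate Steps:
N = Rational(1, 1087) (N = Mul(-2, Pow(Add(Pow(Pow(Add(-2, 6), 2), 2), -2430), -1)) = Mul(-2, Pow(Add(Pow(Pow(4, 2), 2), -2430), -1)) = Mul(-2, Pow(Add(Pow(16, 2), -2430), -1)) = Mul(-2, Pow(Add(256, -2430), -1)) = Mul(-2, Pow(-2174, -1)) = Mul(-2, Rational(-1, 2174)) = Rational(1, 1087) ≈ 0.00091996)
Mul(-7947, Pow(N, -1)) = Mul(-7947, Pow(Rational(1, 1087), -1)) = Mul(-7947, 1087) = -8638389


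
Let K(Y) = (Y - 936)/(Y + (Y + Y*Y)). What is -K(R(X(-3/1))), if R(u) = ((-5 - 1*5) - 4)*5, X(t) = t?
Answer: 503/2380 ≈ 0.21134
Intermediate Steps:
R(u) = -70 (R(u) = ((-5 - 5) - 4)*5 = (-10 - 4)*5 = -14*5 = -70)
K(Y) = (-936 + Y)/(Y² + 2*Y) (K(Y) = (-936 + Y)/(Y + (Y + Y²)) = (-936 + Y)/(Y² + 2*Y))
-K(R(X(-3/1))) = -(-936 - 70)/((-70)*(2 - 70)) = -(-1)*(-1006)/(70*(-68)) = -(-1)*(-1)*(-1006)/(70*68) = -1*(-503/2380) = 503/2380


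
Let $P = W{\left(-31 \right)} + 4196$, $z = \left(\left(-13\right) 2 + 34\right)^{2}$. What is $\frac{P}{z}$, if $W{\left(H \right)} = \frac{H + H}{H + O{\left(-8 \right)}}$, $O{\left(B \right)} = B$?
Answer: $\frac{81853}{1248} \approx 65.587$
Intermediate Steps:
$W{\left(H \right)} = \frac{2 H}{-8 + H}$ ($W{\left(H \right)} = \frac{H + H}{H - 8} = \frac{2 H}{-8 + H}$)
$z = 64$ ($z = \left(-26 + 34\right)^{2} = 8^{2} = 64$)
$P = \frac{163706}{39}$ ($P = 2 \left(-31\right) \frac{1}{-8 - 31} + 4196 = 2 \left(-31\right) \frac{1}{-39} + 4196 = 2 \left(-31\right) \left(- \frac{1}{39}\right) + 4196 = \frac{62}{39} + 4196 = \frac{163706}{39} \approx 4197.6$)
$\frac{P}{z} = \frac{163706}{39 \cdot 64} = \frac{163706}{39} \cdot \frac{1}{64} = \frac{81853}{1248}$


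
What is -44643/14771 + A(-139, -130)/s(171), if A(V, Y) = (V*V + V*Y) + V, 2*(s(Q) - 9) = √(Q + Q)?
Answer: -1100543227/14771 + 37252*√38/3 ≈ 2038.6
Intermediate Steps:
s(Q) = 9 + √2*√Q/2 (s(Q) = 9 + √(Q + Q)/2 = 9 + √(2*Q)/2 = 9 + (√2*√Q)/2 = 9 + √2*√Q/2)
A(V, Y) = V + V² + V*Y (A(V, Y) = (V² + V*Y) + V = V + V² + V*Y)
-44643/14771 + A(-139, -130)/s(171) = -44643/14771 + (-139*(1 - 139 - 130))/(9 + √2*√171/2) = -44643*1/14771 + (-139*(-268))/(9 + √2*(3*√19)/2) = -44643/14771 + 37252/(9 + 3*√38/2)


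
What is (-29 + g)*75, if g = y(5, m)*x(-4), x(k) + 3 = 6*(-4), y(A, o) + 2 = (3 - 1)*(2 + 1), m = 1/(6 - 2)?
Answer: -10275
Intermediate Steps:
m = ¼ (m = 1/4 = ¼ ≈ 0.25000)
y(A, o) = 4 (y(A, o) = -2 + (3 - 1)*(2 + 1) = -2 + 2*3 = -2 + 6 = 4)
x(k) = -27 (x(k) = -3 + 6*(-4) = -3 - 24 = -27)
g = -108 (g = 4*(-27) = -108)
(-29 + g)*75 = (-29 - 108)*75 = -137*75 = -10275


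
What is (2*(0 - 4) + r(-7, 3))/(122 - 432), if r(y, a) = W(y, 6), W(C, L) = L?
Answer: 1/155 ≈ 0.0064516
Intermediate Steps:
r(y, a) = 6
(2*(0 - 4) + r(-7, 3))/(122 - 432) = (2*(0 - 4) + 6)/(122 - 432) = (2*(-4) + 6)/(-310) = (-8 + 6)*(-1/310) = -2*(-1/310) = 1/155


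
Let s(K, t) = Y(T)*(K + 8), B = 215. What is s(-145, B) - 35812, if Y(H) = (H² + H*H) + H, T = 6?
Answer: -46498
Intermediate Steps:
Y(H) = H + 2*H² (Y(H) = (H² + H²) + H = 2*H² + H = H + 2*H²)
s(K, t) = 624 + 78*K (s(K, t) = (6*(1 + 2*6))*(K + 8) = (6*(1 + 12))*(8 + K) = (6*13)*(8 + K) = 78*(8 + K) = 624 + 78*K)
s(-145, B) - 35812 = (624 + 78*(-145)) - 35812 = (624 - 11310) - 35812 = -10686 - 35812 = -46498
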